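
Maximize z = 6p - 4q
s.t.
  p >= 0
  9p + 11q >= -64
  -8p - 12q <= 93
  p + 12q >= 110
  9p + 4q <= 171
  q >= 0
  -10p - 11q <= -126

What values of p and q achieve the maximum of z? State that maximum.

p = 31/2, q = 63/8, maximum z = 123/2

Feasible corners and z = 6p - 4q:
  (0, 171/4) → z = -171
  (0, 126/11) → z = -504/11
  (31/2, 63/8) → z = 123/2
  (302/109, 974/109) → z = -2084/109

The optimum lies where p + 12q = 110 and 9p + 4q = 171.
Solving simultaneously gives p = 31/2, q = 63/8.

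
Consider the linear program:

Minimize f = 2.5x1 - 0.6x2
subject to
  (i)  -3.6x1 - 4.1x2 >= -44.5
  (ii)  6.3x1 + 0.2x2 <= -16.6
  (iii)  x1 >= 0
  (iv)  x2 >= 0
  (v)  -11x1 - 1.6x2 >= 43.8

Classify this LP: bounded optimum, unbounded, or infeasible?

infeasible

The boundaries -3.6x1 - 4.1x2 = -44.5 and -11x1 - 1.6x2 = 43.8 meet at (-12539/1967, 32359/1967), but that point violates x1 ≥ 0. Every candidate vertex is excluded by some other constraint, so the feasible region is empty.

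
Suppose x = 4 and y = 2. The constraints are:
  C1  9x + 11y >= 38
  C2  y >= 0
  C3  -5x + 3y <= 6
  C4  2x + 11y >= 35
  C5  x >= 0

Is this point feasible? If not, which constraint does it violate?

not feasible — violates C4

Constraint C4: 2x + 11y = 30, which is not ≥ 35. All other constraints are satisfied.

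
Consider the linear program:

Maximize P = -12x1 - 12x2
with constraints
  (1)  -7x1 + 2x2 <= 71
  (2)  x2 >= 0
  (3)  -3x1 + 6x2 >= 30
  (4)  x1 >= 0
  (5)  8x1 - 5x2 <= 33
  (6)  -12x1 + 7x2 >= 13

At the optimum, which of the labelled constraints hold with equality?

(3) and (4)

Extreme points and P = -12x1 - 12x2:
  (0, 71/2) → P = -426
  (0, 5) → P = -60
  (44/17, 107/17) → P = -1812/17
The feasible region is unbounded (it extends along (2, 7), (7, 12)), but P strictly decreases along every unbounded feasible direction, so there is no improving ray and the maximum is attained at a vertex.

The maximum is at (0, 5). Substituting into each constraint, equality holds for (3) and (4); the remaining constraints have slack.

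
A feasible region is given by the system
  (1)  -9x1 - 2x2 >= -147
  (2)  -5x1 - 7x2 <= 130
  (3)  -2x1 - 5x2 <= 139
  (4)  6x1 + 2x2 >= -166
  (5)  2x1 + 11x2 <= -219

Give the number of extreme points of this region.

Intersecting each pair of boundary lines and keeping only the points that satisfy every inequality leaves:
  (1289/53, -1905/53)
  (411/19, -453/19)
  (103/41, -835/41)

3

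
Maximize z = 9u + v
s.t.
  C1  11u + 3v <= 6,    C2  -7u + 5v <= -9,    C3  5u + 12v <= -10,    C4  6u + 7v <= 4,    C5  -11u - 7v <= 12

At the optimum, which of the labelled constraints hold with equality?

Corner points and z = 9u + v:
  (34/39, -140/117) → z = 778/117
  (39/22, -9/2) → z = 126/11
  (58/109, -115/109) → z = 407/109
  (3/104, -183/104) → z = -3/2

The maximum is at (39/22, -9/2). Substituting into each constraint, equality holds for C1 and C5; the remaining constraints have slack.

C1 and C5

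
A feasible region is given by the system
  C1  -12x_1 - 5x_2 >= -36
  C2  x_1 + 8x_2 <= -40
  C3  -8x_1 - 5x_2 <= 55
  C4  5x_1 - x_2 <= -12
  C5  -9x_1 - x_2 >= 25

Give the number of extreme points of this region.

3

The feasible vertices (each the meet of two boundaries and inside every other half-plane) are:
  (-240/59, -265/59)
  (-136/41, -188/41)
  (-115/33, -179/33)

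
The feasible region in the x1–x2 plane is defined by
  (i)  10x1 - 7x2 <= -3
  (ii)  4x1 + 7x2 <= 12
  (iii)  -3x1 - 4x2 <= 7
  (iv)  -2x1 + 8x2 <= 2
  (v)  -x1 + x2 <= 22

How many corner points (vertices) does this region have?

3

Pairwise boundary intersections that survive every other constraint:
  (-1, -1)
  (-5/33, 7/33)
  (-2, -1/4)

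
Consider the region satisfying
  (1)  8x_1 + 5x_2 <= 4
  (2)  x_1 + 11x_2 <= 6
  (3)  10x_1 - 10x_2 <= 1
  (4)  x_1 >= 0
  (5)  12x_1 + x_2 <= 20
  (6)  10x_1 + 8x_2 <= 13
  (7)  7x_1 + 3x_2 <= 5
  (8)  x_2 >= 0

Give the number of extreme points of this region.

The feasible vertices (each the meet of two boundaries and inside every other half-plane) are:
  (14/83, 44/83)
  (9/26, 16/65)
  (0, 6/11)
  (1/10, 0)
  (0, 0)

5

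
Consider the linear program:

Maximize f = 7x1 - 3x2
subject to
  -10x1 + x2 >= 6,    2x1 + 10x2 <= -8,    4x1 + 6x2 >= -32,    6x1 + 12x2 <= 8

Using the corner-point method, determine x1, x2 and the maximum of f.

x1 = -17/16, x2 = -37/8, maximum f = 103/16

The optimum lies where -10x1 + x2 = 6 and 4x1 + 6x2 = -32.
Solving simultaneously gives x1 = -17/16, x2 = -37/8.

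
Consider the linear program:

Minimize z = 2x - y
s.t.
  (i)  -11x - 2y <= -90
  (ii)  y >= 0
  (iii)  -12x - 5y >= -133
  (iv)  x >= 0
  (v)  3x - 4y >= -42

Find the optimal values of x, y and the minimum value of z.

x = 184/31, y = 383/31, minimum z = -15/31

Corner points and z = 2x - y:
  (90/11, 0) → z = 180/11
  (184/31, 383/31) → z = -15/31
  (133/12, 0) → z = 133/6

The binding constraints are -11x - 2y = -90 and -12x - 5y = -133.
Solving simultaneously gives x = 184/31, y = 383/31.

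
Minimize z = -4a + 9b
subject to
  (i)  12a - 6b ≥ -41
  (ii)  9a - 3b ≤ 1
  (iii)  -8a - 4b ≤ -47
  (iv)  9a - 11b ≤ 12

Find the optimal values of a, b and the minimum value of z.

a = 29/12, b = 83/12, minimum z = 631/12

Feasible corners and z = -4a + 9b:
  (43/6, 127/6) → z = 971/6
  (59/48, 223/24) → z = 1889/24
  (29/12, 83/12) → z = 631/12

The optimum lies where 9a - 3b = 1 and -8a - 4b = -47.
Solving simultaneously gives a = 29/12, b = 83/12.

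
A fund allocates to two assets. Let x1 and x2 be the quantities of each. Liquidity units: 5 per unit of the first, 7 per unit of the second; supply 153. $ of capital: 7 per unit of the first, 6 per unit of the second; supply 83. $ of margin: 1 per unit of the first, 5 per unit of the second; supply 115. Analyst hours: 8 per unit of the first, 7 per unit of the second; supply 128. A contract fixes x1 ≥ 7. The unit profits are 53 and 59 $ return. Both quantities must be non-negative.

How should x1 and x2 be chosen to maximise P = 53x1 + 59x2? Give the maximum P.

x1 = 7, x2 = 17/3, maximum P = 2116/3

Vertices and P = 53x1 + 59x2:
  (83/7, 0) → P = 4399/7
  (7, 0) → P = 371
  (7, 17/3) → P = 2116/3

The optimum lies where 7x1 + 6x2 = 83 and x1 = 7.
Solving simultaneously gives x1 = 7, x2 = 17/3.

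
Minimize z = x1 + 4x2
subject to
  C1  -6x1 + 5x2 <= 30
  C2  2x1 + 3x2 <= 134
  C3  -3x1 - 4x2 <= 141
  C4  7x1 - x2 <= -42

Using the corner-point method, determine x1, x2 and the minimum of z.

The optimum lies where -3x1 - 4x2 = 141 and 7x1 - x2 = -42.
Solving simultaneously gives x1 = -309/31, x2 = -861/31.

x1 = -309/31, x2 = -861/31, minimum z = -3753/31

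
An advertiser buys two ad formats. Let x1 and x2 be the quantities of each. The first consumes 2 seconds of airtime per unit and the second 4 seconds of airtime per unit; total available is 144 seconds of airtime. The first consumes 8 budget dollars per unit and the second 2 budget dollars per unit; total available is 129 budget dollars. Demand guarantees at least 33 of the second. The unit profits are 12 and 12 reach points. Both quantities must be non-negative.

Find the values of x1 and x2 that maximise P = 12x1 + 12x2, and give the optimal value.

x1 = 6, x2 = 33, maximum P = 468

Corner points and P = 12x1 + 12x2:
  (0, 36) → P = 432
  (0, 33) → P = 396
  (6, 33) → P = 468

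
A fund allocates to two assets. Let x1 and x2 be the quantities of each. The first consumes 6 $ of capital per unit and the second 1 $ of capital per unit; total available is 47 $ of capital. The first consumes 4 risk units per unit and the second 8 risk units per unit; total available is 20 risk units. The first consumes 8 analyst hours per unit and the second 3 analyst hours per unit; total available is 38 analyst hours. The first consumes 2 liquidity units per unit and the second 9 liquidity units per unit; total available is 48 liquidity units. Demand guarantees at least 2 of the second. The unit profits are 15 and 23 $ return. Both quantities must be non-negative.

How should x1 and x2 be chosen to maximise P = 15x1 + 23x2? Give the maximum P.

Corner points and P = 15x1 + 23x2:
  (0, 5/2) → P = 115/2
  (0, 2) → P = 46
  (1, 2) → P = 61

The optimum lies where 4x1 + 8x2 = 20 and x2 = 2.
Solving simultaneously gives x1 = 1, x2 = 2.

x1 = 1, x2 = 2, maximum P = 61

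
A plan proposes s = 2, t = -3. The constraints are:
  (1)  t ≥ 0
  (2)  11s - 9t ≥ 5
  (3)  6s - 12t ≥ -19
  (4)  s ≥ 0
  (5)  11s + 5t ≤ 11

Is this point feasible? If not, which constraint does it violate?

Constraint (1): t = -3, which is not ≥ 0. All other constraints are satisfied.

not feasible — violates (1)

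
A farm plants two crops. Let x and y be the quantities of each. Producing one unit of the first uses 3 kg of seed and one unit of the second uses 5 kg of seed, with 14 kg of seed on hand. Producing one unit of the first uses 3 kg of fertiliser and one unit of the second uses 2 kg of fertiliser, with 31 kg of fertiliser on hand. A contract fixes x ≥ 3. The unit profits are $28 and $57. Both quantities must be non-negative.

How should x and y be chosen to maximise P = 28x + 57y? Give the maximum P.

x = 3, y = 1, maximum P = 141

Vertices and P = 28x + 57y:
  (14/3, 0) → P = 392/3
  (3, 0) → P = 84
  (3, 1) → P = 141

The binding constraints are 3x + 5y = 14 and x = 3.
Solving simultaneously gives x = 3, y = 1.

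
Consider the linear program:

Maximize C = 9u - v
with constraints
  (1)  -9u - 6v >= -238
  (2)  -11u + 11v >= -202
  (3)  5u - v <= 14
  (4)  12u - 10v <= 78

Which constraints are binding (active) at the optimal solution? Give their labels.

(1) and (3)

Feasible corners and C = 9u - v:
  (322/39, 1064/39) → C = 1834/39
  (-581/11, -783/11) → C = -4446/11
  (31/19, -111/19) → C = 390/19
The feasible region is unbounded (it extends along (-1, -1), (-2, 3)), but C strictly decreases along every unbounded feasible direction, so there is no improving ray and the maximum is attained at a vertex.

The maximum is at (322/39, 1064/39). Substituting into each constraint, equality holds for (1) and (3); the remaining constraints have slack.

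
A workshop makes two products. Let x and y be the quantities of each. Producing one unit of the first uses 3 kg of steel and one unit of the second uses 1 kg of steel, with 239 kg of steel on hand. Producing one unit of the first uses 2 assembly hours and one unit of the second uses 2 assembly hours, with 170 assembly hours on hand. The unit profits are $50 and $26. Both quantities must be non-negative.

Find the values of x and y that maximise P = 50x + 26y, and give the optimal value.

x = 77, y = 8, maximum P = 4058

The optimum lies where 3x + y = 239 and 2x + 2y = 170.
Solving simultaneously gives x = 77, y = 8.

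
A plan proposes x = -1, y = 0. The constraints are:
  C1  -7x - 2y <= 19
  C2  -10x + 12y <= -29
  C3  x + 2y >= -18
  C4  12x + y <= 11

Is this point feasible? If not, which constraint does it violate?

not feasible — violates C2

Constraint C2: -10x + 12y = 10, which is not ≤ -29. All other constraints are satisfied.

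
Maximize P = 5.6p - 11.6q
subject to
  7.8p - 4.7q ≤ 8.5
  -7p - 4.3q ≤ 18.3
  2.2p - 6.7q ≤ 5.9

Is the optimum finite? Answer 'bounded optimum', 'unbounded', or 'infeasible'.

Extreme points and P = 5.6p - 11.6q:
  (1461/2096, -683/1048) → P = 15017/1310
  (-2431/1409, -2039/1409) → P = 50194/7045
The feasible region has finitely many vertices and no improving ray; the maximum is 15017/1310 at (1461/2096, -683/1048).

bounded optimum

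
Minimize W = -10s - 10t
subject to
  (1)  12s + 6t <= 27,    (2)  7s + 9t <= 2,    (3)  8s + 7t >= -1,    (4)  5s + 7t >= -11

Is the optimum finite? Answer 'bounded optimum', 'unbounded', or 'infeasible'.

Feasible corners and W = -10s - 10t:
  (7/2, -5/2) → W = -10
  (85/18, -89/18) → W = 20/9
  (-1, 1) → W = 0
  (10/3, -83/21) → W = 130/21
The feasible region has finitely many vertices and no improving ray; the minimum is -10 at (7/2, -5/2).

bounded optimum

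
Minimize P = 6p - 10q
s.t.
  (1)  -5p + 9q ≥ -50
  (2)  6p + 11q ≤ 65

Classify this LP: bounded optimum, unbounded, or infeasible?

unbounded

From the feasible point (1135/109, 25/109), moving in the direction (-9, -5) keeps every constraint satisfied while P decreases without bound.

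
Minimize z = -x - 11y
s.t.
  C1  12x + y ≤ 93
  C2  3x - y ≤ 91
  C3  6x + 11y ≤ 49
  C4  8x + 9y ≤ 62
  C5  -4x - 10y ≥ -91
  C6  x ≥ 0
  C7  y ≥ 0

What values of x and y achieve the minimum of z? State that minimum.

x = 0, y = 49/11, minimum z = -49

Vertices and z = -x - 11y:
  (31/4, 0) → z = -31/4
  (241/34, 10/17) → z = -461/34
  (0, 49/11) → z = -49
  (0, 0) → z = 0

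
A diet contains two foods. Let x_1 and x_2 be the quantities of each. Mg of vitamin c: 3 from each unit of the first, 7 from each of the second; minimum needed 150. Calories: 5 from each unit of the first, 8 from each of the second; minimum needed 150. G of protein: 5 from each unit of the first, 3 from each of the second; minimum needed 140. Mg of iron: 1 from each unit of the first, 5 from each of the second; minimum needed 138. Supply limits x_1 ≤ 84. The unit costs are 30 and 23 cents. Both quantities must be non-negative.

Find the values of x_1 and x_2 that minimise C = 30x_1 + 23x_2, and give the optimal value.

x_1 = 13, x_2 = 25, minimum C = 965

Feasible corners and C = 30x_1 + 23x_2:
  (0, 140/3) → C = 3220/3
  (13, 25) → C = 965
  (84, 54/5) → C = 13842/5
The feasible region is unbounded (it extends along (0, 1)), but C strictly increases along every unbounded feasible direction, so there is no improving ray and the minimum is attained at a vertex.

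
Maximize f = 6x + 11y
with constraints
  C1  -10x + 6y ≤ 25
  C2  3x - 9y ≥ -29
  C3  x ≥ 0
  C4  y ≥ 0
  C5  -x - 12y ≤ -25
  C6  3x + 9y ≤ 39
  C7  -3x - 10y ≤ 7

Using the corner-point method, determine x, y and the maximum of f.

Extreme points and f = 6x + 11y:
  (0, 29/9) → f = 319/9
  (5/3, 34/9) → f = 464/9
  (0, 25/12) → f = 275/12
  (9, 4/3) → f = 206/3

x = 9, y = 4/3, maximum f = 206/3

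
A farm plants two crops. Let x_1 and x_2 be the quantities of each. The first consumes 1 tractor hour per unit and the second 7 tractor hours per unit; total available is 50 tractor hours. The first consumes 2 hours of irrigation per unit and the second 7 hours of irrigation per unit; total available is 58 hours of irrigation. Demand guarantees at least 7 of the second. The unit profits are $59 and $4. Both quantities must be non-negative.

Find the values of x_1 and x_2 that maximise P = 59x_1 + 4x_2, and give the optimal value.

x_1 = 1, x_2 = 7, maximum P = 87

Feasible corners and P = 59x_1 + 4x_2:
  (0, 50/7) → P = 200/7
  (0, 7) → P = 28
  (1, 7) → P = 87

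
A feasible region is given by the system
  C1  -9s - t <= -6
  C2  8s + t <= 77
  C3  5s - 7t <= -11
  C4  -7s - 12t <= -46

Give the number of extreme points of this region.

4

Intersecting each pair of boundary lines and keeping only the points that satisfy every inequality leaves:
  (-71, 645)
  (26/101, 372/101)
  (528/61, 473/61)
  (190/109, 307/109)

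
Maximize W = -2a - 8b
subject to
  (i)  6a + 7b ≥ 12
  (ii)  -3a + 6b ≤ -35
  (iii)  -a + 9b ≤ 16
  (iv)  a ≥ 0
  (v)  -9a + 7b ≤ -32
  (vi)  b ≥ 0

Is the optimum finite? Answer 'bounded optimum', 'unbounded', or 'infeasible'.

bounded optimum

Corner points and W = -2a - 8b:
  (137/7, 83/21) → W = -1486/21
  (35/3, 0) → W = -70/3
The feasible region has finitely many vertices and no improving ray; the maximum is -70/3 at (35/3, 0).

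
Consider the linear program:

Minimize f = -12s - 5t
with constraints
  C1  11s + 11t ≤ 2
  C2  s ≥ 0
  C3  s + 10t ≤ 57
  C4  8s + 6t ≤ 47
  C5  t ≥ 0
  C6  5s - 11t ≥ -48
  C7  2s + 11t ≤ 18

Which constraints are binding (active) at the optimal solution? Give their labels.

C1 and C5

Corner points and f = -12s - 5t:
  (0, 2/11) → f = -10/11
  (2/11, 0) → f = -24/11
  (0, 0) → f = 0

The minimum is at (2/11, 0). Substituting into each constraint, equality holds for C1 and C5; the remaining constraints have slack.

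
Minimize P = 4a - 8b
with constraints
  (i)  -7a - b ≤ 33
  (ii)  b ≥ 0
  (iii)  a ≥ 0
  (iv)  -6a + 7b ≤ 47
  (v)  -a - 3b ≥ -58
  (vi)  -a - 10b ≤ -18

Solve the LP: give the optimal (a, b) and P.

a = 53/5, b = 79/5, minimum P = -84

Feasible corners and P = 4a - 8b:
  (58, 0) → P = 232
  (18, 0) → P = 72
  (0, 47/7) → P = -376/7
  (0, 9/5) → P = -72/5
  (53/5, 79/5) → P = -84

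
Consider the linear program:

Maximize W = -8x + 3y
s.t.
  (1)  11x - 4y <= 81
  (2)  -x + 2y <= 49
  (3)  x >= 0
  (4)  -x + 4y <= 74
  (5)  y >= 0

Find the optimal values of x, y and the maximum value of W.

The binding constraints are x = 0 and -x + 4y = 74.
Solving simultaneously gives x = 0, y = 37/2.

x = 0, y = 37/2, maximum W = 111/2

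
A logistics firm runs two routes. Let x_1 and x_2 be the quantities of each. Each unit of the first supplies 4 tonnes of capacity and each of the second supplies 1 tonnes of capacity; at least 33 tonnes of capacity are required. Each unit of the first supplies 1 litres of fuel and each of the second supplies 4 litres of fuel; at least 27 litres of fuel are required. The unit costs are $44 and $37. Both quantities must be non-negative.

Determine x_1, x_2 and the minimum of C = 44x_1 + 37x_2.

Feasible corners and C = 44x_1 + 37x_2:
  (0, 33) → C = 1221
  (27, 0) → C = 1188
  (7, 5) → C = 493
The feasible region is unbounded (it extends along (0, 1), (1, 0)), but C strictly increases along every unbounded feasible direction, so there is no improving ray and the minimum is attained at a vertex.

The binding constraints are 4x_1 + x_2 = 33 and x_1 + 4x_2 = 27.
Solving simultaneously gives x_1 = 7, x_2 = 5.

x_1 = 7, x_2 = 5, minimum C = 493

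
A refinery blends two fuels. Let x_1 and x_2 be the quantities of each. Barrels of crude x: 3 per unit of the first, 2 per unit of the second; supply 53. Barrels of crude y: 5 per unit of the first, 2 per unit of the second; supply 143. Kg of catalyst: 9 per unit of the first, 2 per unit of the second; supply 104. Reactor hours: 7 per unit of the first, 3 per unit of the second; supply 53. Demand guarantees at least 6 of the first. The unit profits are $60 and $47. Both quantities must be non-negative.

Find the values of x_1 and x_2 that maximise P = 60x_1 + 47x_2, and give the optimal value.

x_1 = 6, x_2 = 11/3, maximum P = 1597/3

Vertices and P = 60x_1 + 47x_2:
  (53/7, 0) → P = 3180/7
  (6, 0) → P = 360
  (6, 11/3) → P = 1597/3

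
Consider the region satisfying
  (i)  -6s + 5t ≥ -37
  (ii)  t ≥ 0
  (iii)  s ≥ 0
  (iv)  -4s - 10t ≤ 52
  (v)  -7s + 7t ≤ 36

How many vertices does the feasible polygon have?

4

The feasible vertices (each the meet of two boundaries and inside every other half-plane) are:
  (37/6, 0)
  (439/7, 475/7)
  (0, 0)
  (0, 36/7)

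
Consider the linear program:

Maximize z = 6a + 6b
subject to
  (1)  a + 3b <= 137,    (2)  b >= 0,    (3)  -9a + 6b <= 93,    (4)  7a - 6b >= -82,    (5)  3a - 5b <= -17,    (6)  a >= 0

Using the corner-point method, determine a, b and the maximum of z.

a = 317/7, b = 214/7, maximum z = 3186/7

Vertices and z = 6a + 6b:
  (64/3, 347/9) → z = 1078/3
  (317/7, 214/7) → z = 3186/7
  (0, 41/3) → z = 82
  (0, 17/5) → z = 102/5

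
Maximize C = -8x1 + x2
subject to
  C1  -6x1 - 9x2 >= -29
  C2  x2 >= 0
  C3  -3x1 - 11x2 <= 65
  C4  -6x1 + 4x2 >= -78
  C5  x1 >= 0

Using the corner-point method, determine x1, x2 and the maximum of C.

x1 = 0, x2 = 29/9, maximum C = 29/9

The binding constraints are -6x1 - 9x2 = -29 and x1 = 0.
Solving simultaneously gives x1 = 0, x2 = 29/9.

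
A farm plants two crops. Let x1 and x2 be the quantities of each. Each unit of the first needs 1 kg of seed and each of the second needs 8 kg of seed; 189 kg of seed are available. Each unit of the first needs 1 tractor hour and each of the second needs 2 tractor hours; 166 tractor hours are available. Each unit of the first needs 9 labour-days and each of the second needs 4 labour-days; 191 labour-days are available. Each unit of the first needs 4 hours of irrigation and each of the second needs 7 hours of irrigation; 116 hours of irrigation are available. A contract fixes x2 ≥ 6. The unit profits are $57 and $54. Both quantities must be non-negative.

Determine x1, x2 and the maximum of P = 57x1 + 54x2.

The binding constraints are 4x1 + 7x2 = 116 and x2 = 6.
Solving simultaneously gives x1 = 37/2, x2 = 6.

x1 = 37/2, x2 = 6, maximum P = 2757/2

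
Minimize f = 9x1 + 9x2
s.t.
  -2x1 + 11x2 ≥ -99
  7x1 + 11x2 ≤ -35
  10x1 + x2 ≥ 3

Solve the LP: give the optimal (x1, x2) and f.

Feasible corners and f = 9x1 + 9x2:
  (64/9, -763/99) → f = -59/11
  (33/28, -123/14) → f = -1917/28
  (68/103, -371/103) → f = -2727/103

x1 = 33/28, x2 = -123/14, minimum f = -1917/28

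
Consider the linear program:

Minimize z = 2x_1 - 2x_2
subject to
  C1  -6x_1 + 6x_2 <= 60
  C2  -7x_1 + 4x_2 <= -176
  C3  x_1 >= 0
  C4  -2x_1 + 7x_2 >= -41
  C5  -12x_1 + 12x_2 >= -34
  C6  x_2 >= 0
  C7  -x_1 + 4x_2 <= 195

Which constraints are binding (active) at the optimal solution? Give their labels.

Extreme points and z = 2x_1 - 2x_2:
  (494/9, 937/18) → z = 17/3
  (371/6, 1541/24) → z = -19/4
  (619/9, 1187/18) → z = 17/3

The minimum is at (371/6, 1541/24). Substituting into each constraint, equality holds for C2 and C7; the remaining constraints have slack.

C2 and C7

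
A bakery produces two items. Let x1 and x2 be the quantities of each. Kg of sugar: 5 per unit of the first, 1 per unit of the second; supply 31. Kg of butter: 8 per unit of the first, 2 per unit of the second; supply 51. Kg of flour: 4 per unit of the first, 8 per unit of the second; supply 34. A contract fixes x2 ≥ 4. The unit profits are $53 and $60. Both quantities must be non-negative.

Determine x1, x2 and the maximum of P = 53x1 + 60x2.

x1 = 1/2, x2 = 4, maximum P = 533/2

Corner points and P = 53x1 + 60x2:
  (0, 17/4) → P = 255
  (0, 4) → P = 240
  (1/2, 4) → P = 533/2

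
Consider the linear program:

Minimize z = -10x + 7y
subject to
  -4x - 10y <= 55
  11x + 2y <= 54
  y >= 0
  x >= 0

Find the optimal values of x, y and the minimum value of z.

x = 54/11, y = 0, minimum z = -540/11

Feasible corners and z = -10x + 7y:
  (54/11, 0) → z = -540/11
  (0, 27) → z = 189
  (0, 0) → z = 0

The binding constraints are 11x + 2y = 54 and y = 0.
Solving simultaneously gives x = 54/11, y = 0.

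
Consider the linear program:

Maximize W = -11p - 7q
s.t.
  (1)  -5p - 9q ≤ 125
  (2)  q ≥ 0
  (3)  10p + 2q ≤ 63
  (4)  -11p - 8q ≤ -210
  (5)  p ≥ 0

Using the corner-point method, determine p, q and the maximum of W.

p = 0, q = 105/4, maximum W = -735/4

Corner points and W = -11p - 7q:
  (42/29, 1407/58) → W = -10773/58
  (0, 63/2) → W = -441/2
  (0, 105/4) → W = -735/4

The optimum lies where -11p - 8q = -210 and p = 0.
Solving simultaneously gives p = 0, q = 105/4.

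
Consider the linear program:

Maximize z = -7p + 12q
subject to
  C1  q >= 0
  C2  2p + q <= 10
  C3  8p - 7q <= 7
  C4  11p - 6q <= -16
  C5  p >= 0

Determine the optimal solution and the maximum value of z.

p = 0, q = 10, maximum z = 120

Vertices and z = -7p + 12q:
  (44/23, 142/23) → z = 1396/23
  (0, 10) → z = 120
  (0, 8/3) → z = 32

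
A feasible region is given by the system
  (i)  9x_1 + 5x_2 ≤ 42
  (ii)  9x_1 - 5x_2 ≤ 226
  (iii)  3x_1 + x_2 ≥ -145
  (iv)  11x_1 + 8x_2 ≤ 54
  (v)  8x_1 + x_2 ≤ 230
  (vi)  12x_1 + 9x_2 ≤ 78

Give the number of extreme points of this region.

5

Of the 15 pairwise boundary intersections, those satisfying every inequality are:
  (134/9, -92/5)
  (66/17, 24/17)
  (-499/24, -661/8)
  (-461/5, 658/5)
  (-46, 70)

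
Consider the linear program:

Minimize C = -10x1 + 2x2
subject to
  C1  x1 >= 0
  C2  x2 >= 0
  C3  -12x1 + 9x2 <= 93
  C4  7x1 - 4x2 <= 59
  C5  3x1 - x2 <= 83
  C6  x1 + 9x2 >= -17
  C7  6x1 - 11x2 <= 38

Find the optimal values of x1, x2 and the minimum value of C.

x1 = 56, x2 = 85, minimum C = -390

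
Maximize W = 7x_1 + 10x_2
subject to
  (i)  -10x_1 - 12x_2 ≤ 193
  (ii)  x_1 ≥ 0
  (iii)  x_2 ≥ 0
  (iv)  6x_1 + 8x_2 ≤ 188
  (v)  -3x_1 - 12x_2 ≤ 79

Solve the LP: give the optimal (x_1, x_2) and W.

Corner points and W = 7x_1 + 10x_2:
  (0, 0) → W = 0
  (0, 47/2) → W = 235
  (94/3, 0) → W = 658/3

x_1 = 0, x_2 = 47/2, maximum W = 235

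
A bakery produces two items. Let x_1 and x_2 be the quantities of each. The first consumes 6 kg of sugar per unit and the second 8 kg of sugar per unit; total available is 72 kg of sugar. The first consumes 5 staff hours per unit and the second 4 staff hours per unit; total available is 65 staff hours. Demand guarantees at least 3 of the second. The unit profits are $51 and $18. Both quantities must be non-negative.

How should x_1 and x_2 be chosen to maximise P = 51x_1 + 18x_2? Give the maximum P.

x_1 = 8, x_2 = 3, maximum P = 462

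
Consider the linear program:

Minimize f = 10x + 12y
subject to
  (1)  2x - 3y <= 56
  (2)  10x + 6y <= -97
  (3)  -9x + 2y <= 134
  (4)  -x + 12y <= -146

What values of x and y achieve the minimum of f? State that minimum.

x = -514/23, y = -772/23, minimum f = -14404/23

Corner points and f = 10x + 12y:
  (15/14, -377/21) → f = -1433/7
  (-514/23, -772/23) → f = -14404/23
  (-16/7, -173/14) → f = -1198/7
  (-950/53, -724/53) → f = -18188/53

The optimum lies where 2x - 3y = 56 and -9x + 2y = 134.
Solving simultaneously gives x = -514/23, y = -772/23.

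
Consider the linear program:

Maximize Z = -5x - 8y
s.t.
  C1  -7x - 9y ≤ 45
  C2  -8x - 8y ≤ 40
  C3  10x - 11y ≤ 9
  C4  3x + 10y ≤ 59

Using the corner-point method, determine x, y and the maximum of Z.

x = -46/21, y = -59/21, maximum Z = 234/7

Extreme points and Z = -5x - 8y:
  (-46/21, -59/21) → Z = 234/7
  (-109/7, 74/7) → Z = -47/7
  (739/133, 563/133) → Z = -8199/133

The binding constraints are -8x - 8y = 40 and 10x - 11y = 9.
Solving simultaneously gives x = -46/21, y = -59/21.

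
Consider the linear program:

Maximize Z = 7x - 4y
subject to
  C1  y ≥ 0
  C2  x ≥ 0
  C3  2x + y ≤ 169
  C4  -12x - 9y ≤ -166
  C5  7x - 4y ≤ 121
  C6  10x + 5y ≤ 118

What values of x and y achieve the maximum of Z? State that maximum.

x = 116/15, y = 122/15, maximum Z = 108/5

The optimum lies where -12x - 9y = -166 and 10x + 5y = 118.
Solving simultaneously gives x = 116/15, y = 122/15.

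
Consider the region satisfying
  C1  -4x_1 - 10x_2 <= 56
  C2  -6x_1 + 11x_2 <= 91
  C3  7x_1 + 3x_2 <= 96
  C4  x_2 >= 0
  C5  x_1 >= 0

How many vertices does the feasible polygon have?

The feasible vertices (each the meet of two boundaries and inside every other half-plane) are:
  (783/95, 1213/95)
  (0, 91/11)
  (96/7, 0)
  (0, 0)

4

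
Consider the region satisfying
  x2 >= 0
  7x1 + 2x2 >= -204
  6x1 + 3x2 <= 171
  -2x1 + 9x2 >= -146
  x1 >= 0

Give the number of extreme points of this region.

Intersecting each pair of boundary lines and keeping only the points that satisfy every inequality leaves:
  (57/2, 0)
  (0, 0)
  (0, 57)

3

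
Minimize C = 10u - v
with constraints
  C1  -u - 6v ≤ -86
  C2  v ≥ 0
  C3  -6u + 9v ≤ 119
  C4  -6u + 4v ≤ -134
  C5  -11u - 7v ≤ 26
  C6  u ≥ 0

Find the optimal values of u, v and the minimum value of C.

u = 287/10, v = 191/20, minimum C = 5549/20

Corner points and C = 10u - v:
  (86, 0) → C = 860
  (287/10, 191/20) → C = 5549/20
  (841/15, 253/5) → C = 7651/15
The feasible region is unbounded (it extends along (3, 2), (1, 0)), but C strictly increases along every unbounded feasible direction, so there is no improving ray and the minimum is attained at a vertex.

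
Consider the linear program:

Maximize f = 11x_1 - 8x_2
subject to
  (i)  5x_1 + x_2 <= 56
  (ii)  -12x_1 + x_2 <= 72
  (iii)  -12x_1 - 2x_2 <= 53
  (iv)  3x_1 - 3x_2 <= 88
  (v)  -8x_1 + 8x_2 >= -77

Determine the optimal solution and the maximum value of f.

x_1 = 175/16, x_2 = 21/16, maximum f = 1757/16

Extreme points and f = 11x_1 - 8x_2:
  (-16/17, 1032/17) → f = -496
  (175/16, 21/16) → f = 1757/16
  (-197/36, 19/3) → f = -3991/36
  (-135/56, -337/28) → f = 3907/56

At the optimal vertex, 5x_1 + x_2 = 56 and -8x_1 + 8x_2 = -77.
Solving simultaneously gives x_1 = 175/16, x_2 = 21/16.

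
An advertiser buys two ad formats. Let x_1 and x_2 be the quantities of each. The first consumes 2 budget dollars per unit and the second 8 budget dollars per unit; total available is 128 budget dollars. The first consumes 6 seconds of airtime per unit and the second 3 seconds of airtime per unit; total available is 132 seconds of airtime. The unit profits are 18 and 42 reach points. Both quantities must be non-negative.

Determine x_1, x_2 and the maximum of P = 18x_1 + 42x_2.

Vertices and P = 18x_1 + 42x_2:
  (0, 0) → P = 0
  (0, 16) → P = 672
  (22, 0) → P = 396
  (16, 12) → P = 792

The optimum lies where 2x_1 + 8x_2 = 128 and 6x_1 + 3x_2 = 132.
Solving simultaneously gives x_1 = 16, x_2 = 12.

x_1 = 16, x_2 = 12, maximum P = 792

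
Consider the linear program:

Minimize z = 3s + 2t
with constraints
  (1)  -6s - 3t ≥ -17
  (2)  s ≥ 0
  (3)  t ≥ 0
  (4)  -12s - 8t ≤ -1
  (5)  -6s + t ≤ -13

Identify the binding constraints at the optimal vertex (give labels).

Feasible corners and z = 3s + 2t:
  (17/6, 0) → z = 17/2
  (7/3, 1) → z = 9
  (13/6, 0) → z = 13/2

The minimum is at (13/6, 0). Substituting into each constraint, equality holds for (3) and (5); the remaining constraints have slack.

(3) and (5)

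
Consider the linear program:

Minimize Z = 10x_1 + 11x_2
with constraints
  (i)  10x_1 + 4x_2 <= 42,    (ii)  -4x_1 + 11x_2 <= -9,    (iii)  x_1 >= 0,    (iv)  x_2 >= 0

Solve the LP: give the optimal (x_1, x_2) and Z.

x_1 = 9/4, x_2 = 0, minimum Z = 45/2

Feasible corners and Z = 10x_1 + 11x_2:
  (83/21, 13/21) → Z = 139/3
  (21/5, 0) → Z = 42
  (9/4, 0) → Z = 45/2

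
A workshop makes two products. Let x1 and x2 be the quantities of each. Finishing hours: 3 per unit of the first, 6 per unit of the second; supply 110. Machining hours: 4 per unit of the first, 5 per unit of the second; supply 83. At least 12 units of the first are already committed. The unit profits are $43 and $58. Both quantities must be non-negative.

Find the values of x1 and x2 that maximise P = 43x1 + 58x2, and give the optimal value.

x1 = 12, x2 = 7, maximum P = 922

Corner points and P = 43x1 + 58x2:
  (83/4, 0) → P = 3569/4
  (12, 0) → P = 516
  (12, 7) → P = 922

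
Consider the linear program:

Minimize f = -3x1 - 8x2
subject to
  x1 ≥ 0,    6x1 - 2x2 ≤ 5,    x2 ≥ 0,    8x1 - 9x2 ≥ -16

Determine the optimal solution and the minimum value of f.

x1 = 77/38, x2 = 68/19, minimum f = -1319/38

Extreme points and f = -3x1 - 8x2:
  (0, 0) → f = 0
  (0, 16/9) → f = -128/9
  (5/6, 0) → f = -5/2
  (77/38, 68/19) → f = -1319/38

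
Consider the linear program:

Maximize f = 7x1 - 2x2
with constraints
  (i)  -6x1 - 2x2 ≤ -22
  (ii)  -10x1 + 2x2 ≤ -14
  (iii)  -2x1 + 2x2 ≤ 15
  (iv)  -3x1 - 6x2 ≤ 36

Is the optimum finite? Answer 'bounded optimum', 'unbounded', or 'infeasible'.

unbounded

From the feasible point (9/4, 17/4), moving in the direction (6, -3) keeps every constraint satisfied while f increases without bound.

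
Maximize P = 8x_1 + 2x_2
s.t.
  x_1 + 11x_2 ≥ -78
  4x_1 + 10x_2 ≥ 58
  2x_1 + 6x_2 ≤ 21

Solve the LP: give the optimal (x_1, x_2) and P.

x_1 = 699/16, x_2 = -177/16, maximum P = 2619/8

Feasible corners and P = 8x_1 + 2x_2:
  (709/17, -185/17) → P = 5302/17
  (699/16, -177/16) → P = 2619/8
  (69/2, -8) → P = 260

The binding constraints are x_1 + 11x_2 = -78 and 2x_1 + 6x_2 = 21.
Solving simultaneously gives x_1 = 699/16, x_2 = -177/16.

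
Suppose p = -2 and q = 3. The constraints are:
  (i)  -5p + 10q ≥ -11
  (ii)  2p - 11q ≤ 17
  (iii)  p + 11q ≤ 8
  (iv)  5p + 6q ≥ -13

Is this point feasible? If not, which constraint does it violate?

Constraint (iii): p + 11q = 31, which is not ≤ 8. All other constraints are satisfied.

not feasible — violates (iii)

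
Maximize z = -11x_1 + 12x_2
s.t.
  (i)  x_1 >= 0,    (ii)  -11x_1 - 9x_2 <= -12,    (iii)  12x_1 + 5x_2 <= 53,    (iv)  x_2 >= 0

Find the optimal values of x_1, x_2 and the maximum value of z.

x_1 = 0, x_2 = 53/5, maximum z = 636/5

Extreme points and z = -11x_1 + 12x_2:
  (0, 4/3) → z = 16
  (0, 53/5) → z = 636/5
  (12/11, 0) → z = -12
  (53/12, 0) → z = -583/12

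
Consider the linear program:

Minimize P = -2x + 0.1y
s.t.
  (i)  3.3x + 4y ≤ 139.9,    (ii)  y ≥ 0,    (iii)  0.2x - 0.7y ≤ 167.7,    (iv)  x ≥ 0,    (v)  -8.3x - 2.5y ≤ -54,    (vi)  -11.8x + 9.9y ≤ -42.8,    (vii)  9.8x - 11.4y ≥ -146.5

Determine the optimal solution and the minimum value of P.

Extreme points and P = -2x + 0.1y:
  (1399/33, 0) → P = -2798/33
  (155621/7987, 150958/7987) → P = -30219/815
  (540/83, 0) → P = -1080/83
  (64160/11167, 28196/11167) → P = -627502/55835

The optimum lies where 3.3x + 4y = 139.9 and y = 0.
Solving simultaneously gives x = 1399/33, y = 0.

x = 1399/33, y = 0, minimum P = -2798/33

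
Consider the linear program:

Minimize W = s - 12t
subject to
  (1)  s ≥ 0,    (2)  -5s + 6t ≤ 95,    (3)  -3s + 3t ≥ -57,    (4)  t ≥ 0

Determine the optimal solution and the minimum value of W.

s = 209, t = 190, minimum W = -2071

Vertices and W = s - 12t:
  (0, 95/6) → W = -190
  (0, 0) → W = 0
  (209, 190) → W = -2071
  (19, 0) → W = 19

The binding constraints are -5s + 6t = 95 and -3s + 3t = -57.
Solving simultaneously gives s = 209, t = 190.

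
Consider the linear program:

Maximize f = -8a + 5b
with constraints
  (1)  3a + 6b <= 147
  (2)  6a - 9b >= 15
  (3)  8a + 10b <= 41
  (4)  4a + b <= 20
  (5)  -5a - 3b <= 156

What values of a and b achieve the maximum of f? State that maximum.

a = -151/7, b = -337/21, maximum f = 277/3

Corner points and f = -8a + 5b:
  (173/44, 21/22) → f = -587/22
  (-151/7, -337/21) → f = 277/3
  (159/32, 1/8) → f = -313/8
  (216/7, -724/7) → f = -764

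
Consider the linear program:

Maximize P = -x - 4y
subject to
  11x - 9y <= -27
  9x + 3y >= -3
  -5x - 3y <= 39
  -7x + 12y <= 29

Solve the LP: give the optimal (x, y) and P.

x = -18/19, y = 35/19, maximum P = -122/19

Vertices and P = -x - 4y:
  (-18/19, 35/19) → P = -122/19
  (-21/23, 130/69) → P = -457/69
  (-41/43, 80/43) → P = -279/43

The binding constraints are 11x - 9y = -27 and 9x + 3y = -3.
Solving simultaneously gives x = -18/19, y = 35/19.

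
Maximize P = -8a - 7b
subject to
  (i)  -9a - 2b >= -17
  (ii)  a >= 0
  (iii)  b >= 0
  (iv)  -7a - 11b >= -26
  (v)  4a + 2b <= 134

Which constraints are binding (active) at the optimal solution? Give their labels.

Feasible corners and P = -8a - 7b:
  (17/9, 0) → P = -136/9
  (27/17, 23/17) → P = -377/17
  (0, 0) → P = 0
  (0, 26/11) → P = -182/11

The maximum is at (0, 0). Substituting into each constraint, equality holds for (ii) and (iii); the remaining constraints have slack.

(ii) and (iii)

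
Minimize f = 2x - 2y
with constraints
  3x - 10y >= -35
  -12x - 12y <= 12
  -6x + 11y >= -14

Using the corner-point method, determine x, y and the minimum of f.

Vertices and f = 2x - 2y:
  (-45/13, 32/13) → f = -154/13
  (175/9, 28/3) → f = 182/9
  (3/17, -20/17) → f = 46/17

The binding constraints are 3x - 10y = -35 and -12x - 12y = 12.
Solving simultaneously gives x = -45/13, y = 32/13.

x = -45/13, y = 32/13, minimum f = -154/13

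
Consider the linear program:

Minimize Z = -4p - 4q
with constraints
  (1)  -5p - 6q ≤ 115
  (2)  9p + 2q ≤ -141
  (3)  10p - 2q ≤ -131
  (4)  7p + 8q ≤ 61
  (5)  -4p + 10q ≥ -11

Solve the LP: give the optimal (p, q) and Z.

Vertices and Z = -4p - 4q:
  (-542/37, -515/74) → Z = 3198/37
  (-272/19, -231/38) → Z = 1550/19
  (-625/29, 768/29) → Z = -572/29
  (-333/23, -317/46) → Z = 1966/23
The feasible region is unbounded (it extends along (-6, 5), (-8, 7)), but Z strictly increases along every unbounded feasible direction, so there is no improving ray and the minimum is attained at a vertex.

The optimum lies where 9p + 2q = -141 and 7p + 8q = 61.
Solving simultaneously gives p = -625/29, q = 768/29.

p = -625/29, q = 768/29, minimum Z = -572/29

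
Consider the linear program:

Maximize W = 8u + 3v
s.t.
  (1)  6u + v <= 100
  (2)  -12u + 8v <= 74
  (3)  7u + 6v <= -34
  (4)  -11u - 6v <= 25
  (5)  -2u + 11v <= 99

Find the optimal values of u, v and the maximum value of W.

Feasible corners and W = 8u + 3v:
  (634/29, -904/29) → W = 2360/29
  (25, -50) → W = 50
  (9/4, -199/24) → W = -55/8

u = 634/29, v = -904/29, maximum W = 2360/29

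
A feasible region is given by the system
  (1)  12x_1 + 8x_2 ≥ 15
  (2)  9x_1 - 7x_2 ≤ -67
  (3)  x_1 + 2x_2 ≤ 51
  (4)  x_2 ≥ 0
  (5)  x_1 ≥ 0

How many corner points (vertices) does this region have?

The feasible vertices (each the meet of two boundaries and inside every other half-plane) are:
  (223/25, 526/25)
  (0, 67/7)
  (0, 51/2)

3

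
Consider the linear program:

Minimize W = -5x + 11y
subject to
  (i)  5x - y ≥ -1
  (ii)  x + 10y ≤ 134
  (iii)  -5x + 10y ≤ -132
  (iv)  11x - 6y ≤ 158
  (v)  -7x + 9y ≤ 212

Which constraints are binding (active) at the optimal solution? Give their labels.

Feasible corners and W = -5x + 11y:
  (-142/45, -133/9) → W = -1321/9
  (-164/19, -801/19) → W = -7991/19
  (197/20, -331/40) → W = -5611/40

The minimum is at (-164/19, -801/19). Substituting into each constraint, equality holds for (i) and (iv); the remaining constraints have slack.

(i) and (iv)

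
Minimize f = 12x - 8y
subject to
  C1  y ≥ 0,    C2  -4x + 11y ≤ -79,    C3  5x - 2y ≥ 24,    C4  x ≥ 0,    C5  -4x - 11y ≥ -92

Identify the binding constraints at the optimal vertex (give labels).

C1 and C2

Corner points and f = 12x - 8y:
  (79/4, 0) → f = 237
  (23, 0) → f = 276
  (171/8, 13/22) → f = 5539/22

The minimum is at (79/4, 0). Substituting into each constraint, equality holds for C1 and C2; the remaining constraints have slack.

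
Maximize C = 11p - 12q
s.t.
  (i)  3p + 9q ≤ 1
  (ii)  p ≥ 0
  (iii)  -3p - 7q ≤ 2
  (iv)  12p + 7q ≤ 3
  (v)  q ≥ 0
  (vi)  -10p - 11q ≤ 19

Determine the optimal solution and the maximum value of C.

p = 1/4, q = 0, maximum C = 11/4

Feasible corners and C = 11p - 12q:
  (0, 1/9) → C = -4/3
  (20/87, 1/29) → C = 184/87
  (0, 0) → C = 0
  (1/4, 0) → C = 11/4

At the optimal vertex, 12p + 7q = 3 and q = 0.
Solving simultaneously gives p = 1/4, q = 0.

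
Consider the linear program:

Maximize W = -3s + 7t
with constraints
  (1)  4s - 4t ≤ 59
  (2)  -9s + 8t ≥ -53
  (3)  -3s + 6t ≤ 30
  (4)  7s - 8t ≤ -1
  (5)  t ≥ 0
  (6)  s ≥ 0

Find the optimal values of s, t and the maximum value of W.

s = 13, t = 23/2, maximum W = 83/2

Corner points and W = -3s + 7t:
  (13, 23/2) → W = 83/2
  (0, 5) → W = 35
  (0, 1/8) → W = 7/8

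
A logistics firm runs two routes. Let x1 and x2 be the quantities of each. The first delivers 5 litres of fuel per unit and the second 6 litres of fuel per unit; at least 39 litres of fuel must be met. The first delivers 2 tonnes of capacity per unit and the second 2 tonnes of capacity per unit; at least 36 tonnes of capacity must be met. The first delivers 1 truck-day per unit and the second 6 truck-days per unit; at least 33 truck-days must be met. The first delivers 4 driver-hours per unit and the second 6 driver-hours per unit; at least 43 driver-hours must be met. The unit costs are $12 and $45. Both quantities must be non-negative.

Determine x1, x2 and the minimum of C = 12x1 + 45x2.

The feasible region is unbounded (it extends along (0, 1), (1, 0)), but C strictly increases along every unbounded feasible direction, so there is no improving ray and the minimum is attained at a vertex.

x1 = 15, x2 = 3, minimum C = 315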